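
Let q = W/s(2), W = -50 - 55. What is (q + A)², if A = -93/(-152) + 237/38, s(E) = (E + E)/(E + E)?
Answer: 222576561/23104 ≈ 9633.7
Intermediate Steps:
s(E) = 1 (s(E) = (2*E)/((2*E)) = (2*E)*(1/(2*E)) = 1)
W = -105
A = 1041/152 (A = -93*(-1/152) + 237*(1/38) = 93/152 + 237/38 = 1041/152 ≈ 6.8487)
q = -105 (q = -105/1 = -105*1 = -105)
(q + A)² = (-105 + 1041/152)² = (-14919/152)² = 222576561/23104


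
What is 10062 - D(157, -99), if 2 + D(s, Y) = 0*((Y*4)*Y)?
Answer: 10064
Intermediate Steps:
D(s, Y) = -2 (D(s, Y) = -2 + 0*((Y*4)*Y) = -2 + 0*((4*Y)*Y) = -2 + 0*(4*Y²) = -2 + 0 = -2)
10062 - D(157, -99) = 10062 - 1*(-2) = 10062 + 2 = 10064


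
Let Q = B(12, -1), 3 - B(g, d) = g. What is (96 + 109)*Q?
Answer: -1845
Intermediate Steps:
B(g, d) = 3 - g
Q = -9 (Q = 3 - 1*12 = 3 - 12 = -9)
(96 + 109)*Q = (96 + 109)*(-9) = 205*(-9) = -1845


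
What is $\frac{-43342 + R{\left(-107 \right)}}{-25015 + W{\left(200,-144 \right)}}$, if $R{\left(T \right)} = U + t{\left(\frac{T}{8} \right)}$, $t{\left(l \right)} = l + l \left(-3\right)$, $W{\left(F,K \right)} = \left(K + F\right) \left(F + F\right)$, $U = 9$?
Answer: $\frac{34645}{2092} \approx 16.561$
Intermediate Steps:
$W{\left(F,K \right)} = 2 F \left(F + K\right)$ ($W{\left(F,K \right)} = \left(F + K\right) 2 F = 2 F \left(F + K\right)$)
$t{\left(l \right)} = - 2 l$ ($t{\left(l \right)} = l - 3 l = - 2 l$)
$R{\left(T \right)} = 9 - \frac{T}{4}$ ($R{\left(T \right)} = 9 - 2 \frac{T}{8} = 9 - \frac{T}{4}$)
$\frac{-43342 + R{\left(-107 \right)}}{-25015 + W{\left(200,-144 \right)}} = \frac{-43342 + \left(9 - - \frac{107}{4}\right)}{-25015 + 2 \cdot 200 \left(200 - 144\right)} = \frac{-43342 + \left(9 + \frac{107}{4}\right)}{-25015 + 2 \cdot 200 \cdot 56} = \frac{-43342 + \frac{143}{4}}{-25015 + 22400} = - \frac{173225}{4 \left(-2615\right)} = \left(- \frac{173225}{4}\right) \left(- \frac{1}{2615}\right) = \frac{34645}{2092}$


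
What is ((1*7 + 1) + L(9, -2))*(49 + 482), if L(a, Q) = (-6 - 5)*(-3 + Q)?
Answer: 33453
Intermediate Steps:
L(a, Q) = 33 - 11*Q (L(a, Q) = -11*(-3 + Q) = 33 - 11*Q)
((1*7 + 1) + L(9, -2))*(49 + 482) = ((1*7 + 1) + (33 - 11*(-2)))*(49 + 482) = ((7 + 1) + (33 + 22))*531 = (8 + 55)*531 = 63*531 = 33453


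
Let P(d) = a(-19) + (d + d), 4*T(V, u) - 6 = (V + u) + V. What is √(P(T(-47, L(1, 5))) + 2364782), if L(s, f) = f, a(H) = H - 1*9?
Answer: 5*√378354/2 ≈ 1537.8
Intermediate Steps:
a(H) = -9 + H (a(H) = H - 9 = -9 + H)
T(V, u) = 3/2 + V/2 + u/4 (T(V, u) = 3/2 + ((V + u) + V)/4 = 3/2 + (u + 2*V)/4 = 3/2 + (V/2 + u/4) = 3/2 + V/2 + u/4)
P(d) = -28 + 2*d (P(d) = (-9 - 19) + (d + d) = -28 + 2*d)
√(P(T(-47, L(1, 5))) + 2364782) = √((-28 + 2*(3/2 + (½)*(-47) + (¼)*5)) + 2364782) = √((-28 + 2*(3/2 - 47/2 + 5/4)) + 2364782) = √((-28 + 2*(-83/4)) + 2364782) = √((-28 - 83/2) + 2364782) = √(-139/2 + 2364782) = √(4729425/2) = 5*√378354/2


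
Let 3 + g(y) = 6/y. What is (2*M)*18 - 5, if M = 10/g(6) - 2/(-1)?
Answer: -113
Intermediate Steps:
g(y) = -3 + 6/y
M = -3 (M = 10/(-3 + 6/6) - 2/(-1) = 10/(-3 + 6*(⅙)) - 2*(-1) = 10/(-3 + 1) + 2 = 10/(-2) + 2 = 10*(-½) + 2 = -5 + 2 = -3)
(2*M)*18 - 5 = (2*(-3))*18 - 5 = -6*18 - 5 = -108 - 5 = -113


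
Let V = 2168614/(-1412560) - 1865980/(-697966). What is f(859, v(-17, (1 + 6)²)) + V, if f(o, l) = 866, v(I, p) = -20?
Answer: 213731979133259/246479713240 ≈ 867.14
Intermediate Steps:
V = 280547467419/246479713240 (V = 2168614*(-1/1412560) - 1865980*(-1/697966) = -1084307/706280 + 932990/348983 = 280547467419/246479713240 ≈ 1.1382)
f(859, v(-17, (1 + 6)²)) + V = 866 + 280547467419/246479713240 = 213731979133259/246479713240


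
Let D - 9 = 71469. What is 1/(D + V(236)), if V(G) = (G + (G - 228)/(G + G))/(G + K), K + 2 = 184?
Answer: 24662/1762804361 ≈ 1.3990e-5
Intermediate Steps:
D = 71478 (D = 9 + 71469 = 71478)
K = 182 (K = -2 + 184 = 182)
V(G) = (G + (-228 + G)/(2*G))/(182 + G) (V(G) = (G + (G - 228)/(G + G))/(G + 182) = (G + (-228 + G)/((2*G)))/(182 + G) = (G + (-228 + G)*(1/(2*G)))/(182 + G) = (G + (-228 + G)/(2*G))/(182 + G))
1/(D + V(236)) = 1/(71478 + (-114 + 236**2 + (1/2)*236)/(236*(182 + 236))) = 1/(71478 + (1/236)*(-114 + 55696 + 118)/418) = 1/(71478 + (1/236)*(1/418)*55700) = 1/(71478 + 13925/24662) = 1/(1762804361/24662) = 24662/1762804361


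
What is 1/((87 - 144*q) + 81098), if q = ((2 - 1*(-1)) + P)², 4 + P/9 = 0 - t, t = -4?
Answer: 1/79889 ≈ 1.2517e-5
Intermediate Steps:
P = 0 (P = -36 + 9*(0 - 1*(-4)) = -36 + 9*(0 + 4) = -36 + 9*4 = -36 + 36 = 0)
q = 9 (q = ((2 - 1*(-1)) + 0)² = ((2 + 1) + 0)² = (3 + 0)² = 3² = 9)
1/((87 - 144*q) + 81098) = 1/((87 - 144*9) + 81098) = 1/((87 - 1296) + 81098) = 1/(-1209 + 81098) = 1/79889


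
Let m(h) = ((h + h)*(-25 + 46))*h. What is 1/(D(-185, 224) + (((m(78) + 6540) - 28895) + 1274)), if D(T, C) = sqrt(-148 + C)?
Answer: 234447/54965395733 - 2*sqrt(19)/54965395733 ≈ 4.2652e-6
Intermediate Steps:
m(h) = 42*h**2 (m(h) = ((2*h)*21)*h = (42*h)*h = 42*h**2)
1/(D(-185, 224) + (((m(78) + 6540) - 28895) + 1274)) = 1/(sqrt(-148 + 224) + (((42*78**2 + 6540) - 28895) + 1274)) = 1/(sqrt(76) + (((42*6084 + 6540) - 28895) + 1274)) = 1/(2*sqrt(19) + (((255528 + 6540) - 28895) + 1274)) = 1/(2*sqrt(19) + ((262068 - 28895) + 1274)) = 1/(2*sqrt(19) + (233173 + 1274)) = 1/(2*sqrt(19) + 234447) = 1/(234447 + 2*sqrt(19))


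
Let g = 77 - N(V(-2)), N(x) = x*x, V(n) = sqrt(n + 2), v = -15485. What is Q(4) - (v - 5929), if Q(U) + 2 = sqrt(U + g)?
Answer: 21421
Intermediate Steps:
V(n) = sqrt(2 + n)
N(x) = x**2
g = 77 (g = 77 - (sqrt(2 - 2))**2 = 77 - (sqrt(0))**2 = 77 - 1*0**2 = 77 - 1*0 = 77 + 0 = 77)
Q(U) = -2 + sqrt(77 + U) (Q(U) = -2 + sqrt(U + 77) = -2 + sqrt(77 + U))
Q(4) - (v - 5929) = (-2 + sqrt(77 + 4)) - (-15485 - 5929) = (-2 + sqrt(81)) - 1*(-21414) = (-2 + 9) + 21414 = 7 + 21414 = 21421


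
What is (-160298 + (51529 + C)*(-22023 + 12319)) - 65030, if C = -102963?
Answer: 498890208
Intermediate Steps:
(-160298 + (51529 + C)*(-22023 + 12319)) - 65030 = (-160298 + (51529 - 102963)*(-22023 + 12319)) - 65030 = (-160298 - 51434*(-9704)) - 65030 = (-160298 + 499115536) - 65030 = 498955238 - 65030 = 498890208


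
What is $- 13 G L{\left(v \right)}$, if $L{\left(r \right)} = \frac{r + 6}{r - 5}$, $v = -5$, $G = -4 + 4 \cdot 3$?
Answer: $\frac{52}{5} \approx 10.4$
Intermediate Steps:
$G = 8$ ($G = -4 + 12 = 8$)
$L{\left(r \right)} = \frac{6 + r}{-5 + r}$
$- 13 G L{\left(v \right)} = \left(-13\right) 8 \frac{6 - 5}{-5 - 5} = - 104 \frac{1}{-10} \cdot 1 = - 104 \left(\left(- \frac{1}{10}\right) 1\right) = \left(-104\right) \left(- \frac{1}{10}\right) = \frac{52}{5}$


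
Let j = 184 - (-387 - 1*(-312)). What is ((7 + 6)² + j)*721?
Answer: 308588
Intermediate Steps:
j = 259 (j = 184 - (-387 + 312) = 184 - 1*(-75) = 184 + 75 = 259)
((7 + 6)² + j)*721 = ((7 + 6)² + 259)*721 = (13² + 259)*721 = (169 + 259)*721 = 428*721 = 308588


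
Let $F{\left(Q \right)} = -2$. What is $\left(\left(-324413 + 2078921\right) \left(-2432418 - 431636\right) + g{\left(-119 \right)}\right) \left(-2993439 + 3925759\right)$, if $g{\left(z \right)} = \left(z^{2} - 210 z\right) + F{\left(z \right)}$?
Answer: $-4684913236172966560$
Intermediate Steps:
$g{\left(z \right)} = -2 + z^{2} - 210 z$ ($g{\left(z \right)} = \left(z^{2} - 210 z\right) - 2 = -2 + z^{2} - 210 z$)
$\left(\left(-324413 + 2078921\right) \left(-2432418 - 431636\right) + g{\left(-119 \right)}\right) \left(-2993439 + 3925759\right) = \left(\left(-324413 + 2078921\right) \left(-2432418 - 431636\right) - \left(-24988 - 14161\right)\right) \left(-2993439 + 3925759\right) = \left(1754508 \left(-2864054\right) + \left(-2 + 14161 + 24990\right)\right) 932320 = \left(-5025005655432 + 39149\right) 932320 = \left(-5025005616283\right) 932320 = -4684913236172966560$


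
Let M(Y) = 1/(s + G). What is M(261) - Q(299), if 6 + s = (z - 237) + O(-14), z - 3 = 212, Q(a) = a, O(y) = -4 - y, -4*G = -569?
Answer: -148599/497 ≈ -298.99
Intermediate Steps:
G = 569/4 (G = -1/4*(-569) = 569/4 ≈ 142.25)
z = 215 (z = 3 + 212 = 215)
s = -18 (s = -6 + ((215 - 237) + (-4 - 1*(-14))) = -6 + (-22 + (-4 + 14)) = -6 + (-22 + 10) = -6 - 12 = -18)
M(Y) = 4/497 (M(Y) = 1/(-18 + 569/4) = 1/(497/4) = 4/497)
M(261) - Q(299) = 4/497 - 1*299 = 4/497 - 299 = -148599/497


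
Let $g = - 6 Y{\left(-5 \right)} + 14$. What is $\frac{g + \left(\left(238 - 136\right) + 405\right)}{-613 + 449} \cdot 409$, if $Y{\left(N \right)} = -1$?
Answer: $- \frac{215543}{164} \approx -1314.3$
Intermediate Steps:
$g = 20$ ($g = \left(-6\right) \left(-1\right) + 14 = 6 + 14 = 20$)
$\frac{g + \left(\left(238 - 136\right) + 405\right)}{-613 + 449} \cdot 409 = \frac{20 + \left(\left(238 - 136\right) + 405\right)}{-613 + 449} \cdot 409 = \frac{20 + \left(\left(238 - 136\right) + 405\right)}{-164} \cdot 409 = \left(20 + \left(102 + 405\right)\right) \left(- \frac{1}{164}\right) 409 = \left(20 + 507\right) \left(- \frac{1}{164}\right) 409 = 527 \left(- \frac{1}{164}\right) 409 = \left(- \frac{527}{164}\right) 409 = - \frac{215543}{164}$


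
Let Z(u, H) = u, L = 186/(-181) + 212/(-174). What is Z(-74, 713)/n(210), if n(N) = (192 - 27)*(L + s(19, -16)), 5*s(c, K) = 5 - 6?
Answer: 388426/2118457 ≈ 0.18335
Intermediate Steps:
s(c, K) = -1/5 (s(c, K) = (5 - 6)/5 = (1/5)*(-1) = -1/5)
L = -35368/15747 (L = 186*(-1/181) + 212*(-1/174) = -186/181 - 106/87 = -35368/15747 ≈ -2.2460)
n(N) = -2118457/5249 (n(N) = (192 - 27)*(-35368/15747 - 1/5) = 165*(-192587/78735) = -2118457/5249)
Z(-74, 713)/n(210) = -74/(-2118457/5249) = -74*(-5249/2118457) = 388426/2118457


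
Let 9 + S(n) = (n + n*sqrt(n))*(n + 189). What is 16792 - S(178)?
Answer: -48525 - 65326*sqrt(178) ≈ -9.2008e+5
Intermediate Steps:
S(n) = -9 + (189 + n)*(n + n**(3/2)) (S(n) = -9 + (n + n*sqrt(n))*(n + 189) = -9 + (n + n**(3/2))*(189 + n) = -9 + (189 + n)*(n + n**(3/2)))
16792 - S(178) = 16792 - (-9 + 178**2 + 178**(5/2) + 189*178 + 189*178**(3/2)) = 16792 - (-9 + 31684 + 31684*sqrt(178) + 33642 + 189*(178*sqrt(178))) = 16792 - (-9 + 31684 + 31684*sqrt(178) + 33642 + 33642*sqrt(178)) = 16792 - (65317 + 65326*sqrt(178)) = 16792 + (-65317 - 65326*sqrt(178)) = -48525 - 65326*sqrt(178)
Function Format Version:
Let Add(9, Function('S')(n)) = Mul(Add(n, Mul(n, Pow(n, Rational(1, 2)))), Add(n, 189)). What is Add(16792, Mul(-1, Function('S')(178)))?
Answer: Add(-48525, Mul(-65326, Pow(178, Rational(1, 2)))) ≈ -9.2008e+5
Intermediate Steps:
Function('S')(n) = Add(-9, Mul(Add(189, n), Add(n, Pow(n, Rational(3, 2))))) (Function('S')(n) = Add(-9, Mul(Add(n, Mul(n, Pow(n, Rational(1, 2)))), Add(n, 189))) = Add(-9, Mul(Add(n, Pow(n, Rational(3, 2))), Add(189, n))) = Add(-9, Mul(Add(189, n), Add(n, Pow(n, Rational(3, 2))))))
Add(16792, Mul(-1, Function('S')(178))) = Add(16792, Mul(-1, Add(-9, Pow(178, 2), Pow(178, Rational(5, 2)), Mul(189, 178), Mul(189, Pow(178, Rational(3, 2)))))) = Add(16792, Mul(-1, Add(-9, 31684, Mul(31684, Pow(178, Rational(1, 2))), 33642, Mul(189, Mul(178, Pow(178, Rational(1, 2))))))) = Add(16792, Mul(-1, Add(-9, 31684, Mul(31684, Pow(178, Rational(1, 2))), 33642, Mul(33642, Pow(178, Rational(1, 2)))))) = Add(16792, Mul(-1, Add(65317, Mul(65326, Pow(178, Rational(1, 2)))))) = Add(16792, Add(-65317, Mul(-65326, Pow(178, Rational(1, 2))))) = Add(-48525, Mul(-65326, Pow(178, Rational(1, 2))))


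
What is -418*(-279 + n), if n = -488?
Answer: 320606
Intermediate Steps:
-418*(-279 + n) = -418*(-279 - 488) = -418*(-767) = 320606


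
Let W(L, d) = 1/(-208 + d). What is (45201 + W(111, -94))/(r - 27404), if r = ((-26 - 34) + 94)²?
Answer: -13650701/7926896 ≈ -1.7221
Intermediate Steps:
r = 1156 (r = (-60 + 94)² = 34² = 1156)
(45201 + W(111, -94))/(r - 27404) = (45201 + 1/(-208 - 94))/(1156 - 27404) = (45201 + 1/(-302))/(-26248) = (45201 - 1/302)*(-1/26248) = (13650701/302)*(-1/26248) = -13650701/7926896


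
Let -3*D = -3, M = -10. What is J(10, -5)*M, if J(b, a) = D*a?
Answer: 50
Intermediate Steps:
D = 1 (D = -⅓*(-3) = 1)
J(b, a) = a (J(b, a) = 1*a = a)
J(10, -5)*M = -5*(-10) = 50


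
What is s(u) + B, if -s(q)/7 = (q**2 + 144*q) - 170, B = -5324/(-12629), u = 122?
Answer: -2853820322/12629 ≈ -2.2597e+5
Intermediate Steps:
B = 5324/12629 (B = -5324*(-1/12629) = 5324/12629 ≈ 0.42157)
s(q) = 1190 - 1008*q - 7*q**2 (s(q) = -7*((q**2 + 144*q) - 170) = -7*(-170 + q**2 + 144*q) = 1190 - 1008*q - 7*q**2)
s(u) + B = (1190 - 1008*122 - 7*122**2) + 5324/12629 = (1190 - 122976 - 7*14884) + 5324/12629 = (1190 - 122976 - 104188) + 5324/12629 = -225974 + 5324/12629 = -2853820322/12629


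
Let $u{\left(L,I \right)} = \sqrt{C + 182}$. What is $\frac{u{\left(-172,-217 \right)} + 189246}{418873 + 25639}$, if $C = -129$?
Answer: $\frac{94623}{222256} + \frac{\sqrt{53}}{444512} \approx 0.42576$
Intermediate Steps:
$u{\left(L,I \right)} = \sqrt{53}$ ($u{\left(L,I \right)} = \sqrt{-129 + 182} = \sqrt{53}$)
$\frac{u{\left(-172,-217 \right)} + 189246}{418873 + 25639} = \frac{\sqrt{53} + 189246}{418873 + 25639} = \frac{189246 + \sqrt{53}}{444512} = \left(189246 + \sqrt{53}\right) \frac{1}{444512} = \frac{94623}{222256} + \frac{\sqrt{53}}{444512}$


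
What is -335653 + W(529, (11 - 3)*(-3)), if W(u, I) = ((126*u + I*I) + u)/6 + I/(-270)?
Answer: -29192377/90 ≈ -3.2436e+5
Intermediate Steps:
W(u, I) = -I/270 + I**2/6 + 127*u/6 (W(u, I) = ((126*u + I**2) + u)*(1/6) + I*(-1/270) = ((I**2 + 126*u) + u)*(1/6) - I/270 = (I**2 + 127*u)*(1/6) - I/270 = (I**2/6 + 127*u/6) - I/270 = -I/270 + I**2/6 + 127*u/6)
-335653 + W(529, (11 - 3)*(-3)) = -335653 + (-(11 - 3)*(-3)/270 + ((11 - 3)*(-3))**2/6 + (127/6)*529) = -335653 + (-4*(-3)/135 + (8*(-3))**2/6 + 67183/6) = -335653 + (-1/270*(-24) + (1/6)*(-24)**2 + 67183/6) = -335653 + (4/45 + (1/6)*576 + 67183/6) = -335653 + (4/45 + 96 + 67183/6) = -335653 + 1016393/90 = -29192377/90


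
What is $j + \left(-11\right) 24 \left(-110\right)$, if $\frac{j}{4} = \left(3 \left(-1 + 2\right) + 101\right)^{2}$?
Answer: $72304$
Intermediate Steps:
$j = 43264$ ($j = 4 \left(3 \left(-1 + 2\right) + 101\right)^{2} = 4 \left(3 \cdot 1 + 101\right)^{2} = 4 \left(3 + 101\right)^{2} = 4 \cdot 104^{2} = 4 \cdot 10816 = 43264$)
$j + \left(-11\right) 24 \left(-110\right) = 43264 + \left(-11\right) 24 \left(-110\right) = 43264 - -29040 = 43264 + 29040 = 72304$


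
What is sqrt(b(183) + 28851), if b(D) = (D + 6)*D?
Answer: sqrt(63438) ≈ 251.87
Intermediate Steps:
b(D) = D*(6 + D) (b(D) = (6 + D)*D = D*(6 + D))
sqrt(b(183) + 28851) = sqrt(183*(6 + 183) + 28851) = sqrt(183*189 + 28851) = sqrt(34587 + 28851) = sqrt(63438)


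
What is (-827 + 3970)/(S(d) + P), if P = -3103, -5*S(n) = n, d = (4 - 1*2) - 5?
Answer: -2245/2216 ≈ -1.0131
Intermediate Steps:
d = -3 (d = (4 - 2) - 5 = 2 - 5 = -3)
S(n) = -n/5
(-827 + 3970)/(S(d) + P) = (-827 + 3970)/(-⅕*(-3) - 3103) = 3143/(⅗ - 3103) = 3143/(-15512/5) = 3143*(-5/15512) = -2245/2216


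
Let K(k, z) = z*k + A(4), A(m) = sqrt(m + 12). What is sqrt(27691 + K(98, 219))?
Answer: sqrt(49157) ≈ 221.71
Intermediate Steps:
A(m) = sqrt(12 + m)
K(k, z) = 4 + k*z (K(k, z) = z*k + sqrt(12 + 4) = k*z + sqrt(16) = k*z + 4 = 4 + k*z)
sqrt(27691 + K(98, 219)) = sqrt(27691 + (4 + 98*219)) = sqrt(27691 + (4 + 21462)) = sqrt(27691 + 21466) = sqrt(49157)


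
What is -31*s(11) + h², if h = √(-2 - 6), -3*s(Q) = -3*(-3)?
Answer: 85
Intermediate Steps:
s(Q) = -3 (s(Q) = -(-1)*(-3) = -⅓*9 = -3)
h = 2*I*√2 (h = √(-8) = 2*I*√2 ≈ 2.8284*I)
-31*s(11) + h² = -31*(-3) + (2*I*√2)² = 93 - 8 = 85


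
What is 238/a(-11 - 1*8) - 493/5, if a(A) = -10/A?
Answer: 1768/5 ≈ 353.60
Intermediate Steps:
238/a(-11 - 1*8) - 493/5 = 238/((-10/(-11 - 1*8))) - 493/5 = 238/((-10/(-11 - 8))) - 493*⅕ = 238/((-10/(-19))) - 493/5 = 238/((-10*(-1/19))) - 493/5 = 238/(10/19) - 493/5 = 238*(19/10) - 493/5 = 2261/5 - 493/5 = 1768/5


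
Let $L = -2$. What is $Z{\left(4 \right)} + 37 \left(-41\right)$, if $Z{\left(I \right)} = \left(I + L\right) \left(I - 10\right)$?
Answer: $-1529$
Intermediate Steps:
$Z{\left(I \right)} = \left(-10 + I\right) \left(-2 + I\right)$ ($Z{\left(I \right)} = \left(I - 2\right) \left(I - 10\right) = \left(-2 + I\right) \left(-10 + I\right) = \left(-10 + I\right) \left(-2 + I\right)$)
$Z{\left(4 \right)} + 37 \left(-41\right) = \left(20 + 4^{2} - 48\right) + 37 \left(-41\right) = \left(20 + 16 - 48\right) - 1517 = -12 - 1517 = -1529$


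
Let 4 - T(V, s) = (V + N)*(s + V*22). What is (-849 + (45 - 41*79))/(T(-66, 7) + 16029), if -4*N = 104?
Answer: 4043/116907 ≈ 0.034583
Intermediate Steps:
N = -26 (N = -1/4*104 = -26)
T(V, s) = 4 - (-26 + V)*(s + 22*V) (T(V, s) = 4 - (V - 26)*(s + V*22) = 4 - (-26 + V)*(s + 22*V))
(-849 + (45 - 41*79))/(T(-66, 7) + 16029) = (-849 + (45 - 41*79))/((4 - 22*(-66)**2 + 26*7 + 572*(-66) - 1*(-66)*7) + 16029) = (-849 + (45 - 3239))/((4 - 22*4356 + 182 - 37752 + 462) + 16029) = (-849 - 3194)/((4 - 95832 + 182 - 37752 + 462) + 16029) = -4043/(-132936 + 16029) = -4043/(-116907) = -4043*(-1/116907) = 4043/116907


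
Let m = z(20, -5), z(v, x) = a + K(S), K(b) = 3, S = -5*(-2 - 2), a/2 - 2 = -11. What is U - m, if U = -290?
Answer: -275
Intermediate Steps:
a = -18 (a = 4 + 2*(-11) = 4 - 22 = -18)
S = 20 (S = -5*(-4) = 20)
z(v, x) = -15 (z(v, x) = -18 + 3 = -15)
m = -15
U - m = -290 - 1*(-15) = -290 + 15 = -275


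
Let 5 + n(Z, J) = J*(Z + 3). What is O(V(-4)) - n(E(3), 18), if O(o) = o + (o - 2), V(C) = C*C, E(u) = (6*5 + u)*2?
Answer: -1207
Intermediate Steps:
E(u) = 60 + 2*u (E(u) = (30 + u)*2 = 60 + 2*u)
V(C) = C²
n(Z, J) = -5 + J*(3 + Z) (n(Z, J) = -5 + J*(Z + 3) = -5 + J*(3 + Z))
O(o) = -2 + 2*o (O(o) = o + (-2 + o) = -2 + 2*o)
O(V(-4)) - n(E(3), 18) = (-2 + 2*(-4)²) - (-5 + 3*18 + 18*(60 + 2*3)) = (-2 + 2*16) - (-5 + 54 + 18*(60 + 6)) = (-2 + 32) - (-5 + 54 + 18*66) = 30 - (-5 + 54 + 1188) = 30 - 1*1237 = 30 - 1237 = -1207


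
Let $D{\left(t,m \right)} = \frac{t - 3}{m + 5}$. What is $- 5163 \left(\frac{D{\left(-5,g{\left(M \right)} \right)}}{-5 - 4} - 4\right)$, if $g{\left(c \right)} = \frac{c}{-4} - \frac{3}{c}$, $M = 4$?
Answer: $\frac{750356}{39} \approx 19240.0$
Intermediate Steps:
$g{\left(c \right)} = - \frac{3}{c} - \frac{c}{4}$ ($g{\left(c \right)} = c \left(- \frac{1}{4}\right) - \frac{3}{c} = - \frac{c}{4} - \frac{3}{c} = - \frac{3}{c} - \frac{c}{4}$)
$D{\left(t,m \right)} = \frac{-3 + t}{5 + m}$
$- 5163 \left(\frac{D{\left(-5,g{\left(M \right)} \right)}}{-5 - 4} - 4\right) = - 5163 \left(\frac{\frac{1}{5 - \left(1 + \frac{3}{4}\right)} \left(-3 - 5\right)}{-5 - 4} - 4\right) = - 5163 \left(\frac{\frac{1}{5 - \frac{7}{4}} \left(-8\right)}{-9} - 4\right) = - 5163 \left(\frac{1}{5 - \frac{7}{4}} \left(-8\right) \left(- \frac{1}{9}\right) - 4\right) = - 5163 \left(\frac{1}{\frac{13}{4}} \left(-8\right) \left(- \frac{1}{9}\right) - 4\right) = - 5163 \left(\frac{4}{13} \left(-8\right) \left(- \frac{1}{9}\right) - 4\right) = - 5163 \left(\left(- \frac{32}{13}\right) \left(- \frac{1}{9}\right) - 4\right) = - 5163 \left(\frac{32}{117} - 4\right) = \left(-5163\right) \left(- \frac{436}{117}\right) = \frac{750356}{39}$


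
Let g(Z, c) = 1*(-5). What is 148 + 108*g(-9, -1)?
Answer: -392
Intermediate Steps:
g(Z, c) = -5
148 + 108*g(-9, -1) = 148 + 108*(-5) = 148 - 540 = -392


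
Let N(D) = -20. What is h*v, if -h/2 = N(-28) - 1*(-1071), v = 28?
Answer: -58856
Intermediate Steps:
h = -2102 (h = -2*(-20 - 1*(-1071)) = -2*(-20 + 1071) = -2*1051 = -2102)
h*v = -2102*28 = -58856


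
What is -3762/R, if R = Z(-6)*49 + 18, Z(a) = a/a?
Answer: -3762/67 ≈ -56.149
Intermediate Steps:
Z(a) = 1
R = 67 (R = 1*49 + 18 = 49 + 18 = 67)
-3762/R = -3762/67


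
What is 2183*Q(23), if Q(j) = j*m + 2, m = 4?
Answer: 205202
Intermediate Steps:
Q(j) = 2 + 4*j (Q(j) = j*4 + 2 = 4*j + 2 = 2 + 4*j)
2183*Q(23) = 2183*(2 + 4*23) = 2183*(2 + 92) = 2183*94 = 205202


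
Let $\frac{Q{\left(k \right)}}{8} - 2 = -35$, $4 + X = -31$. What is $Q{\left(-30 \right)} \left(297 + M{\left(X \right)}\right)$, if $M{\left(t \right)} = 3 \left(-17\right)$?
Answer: $-64944$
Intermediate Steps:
$X = -35$ ($X = -4 - 31 = -35$)
$Q{\left(k \right)} = -264$ ($Q{\left(k \right)} = 16 + 8 \left(-35\right) = 16 - 280 = -264$)
$M{\left(t \right)} = -51$
$Q{\left(-30 \right)} \left(297 + M{\left(X \right)}\right) = - 264 \left(297 - 51\right) = \left(-264\right) 246 = -64944$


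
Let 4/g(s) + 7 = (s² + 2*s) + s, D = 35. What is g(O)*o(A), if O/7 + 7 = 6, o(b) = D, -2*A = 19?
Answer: 20/3 ≈ 6.6667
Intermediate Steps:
A = -19/2 (A = -½*19 = -19/2 ≈ -9.5000)
o(b) = 35
O = -7 (O = -49 + 7*6 = -49 + 42 = -7)
g(s) = 4/(-7 + s² + 3*s) (g(s) = 4/(-7 + ((s² + 2*s) + s)) = 4/(-7 + (s² + 3*s)) = 4/(-7 + s² + 3*s))
g(O)*o(A) = (4/(-7 + (-7)² + 3*(-7)))*35 = (4/(-7 + 49 - 21))*35 = (4/21)*35 = 20/3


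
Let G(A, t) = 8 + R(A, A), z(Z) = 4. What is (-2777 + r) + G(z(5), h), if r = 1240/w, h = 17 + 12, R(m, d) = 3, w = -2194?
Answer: -3034922/1097 ≈ -2766.6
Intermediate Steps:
h = 29
G(A, t) = 11 (G(A, t) = 8 + 3 = 11)
r = -620/1097 (r = 1240/(-2194) = 1240*(-1/2194) = -620/1097 ≈ -0.56518)
(-2777 + r) + G(z(5), h) = (-2777 - 620/1097) + 11 = -3046989/1097 + 11 = -3034922/1097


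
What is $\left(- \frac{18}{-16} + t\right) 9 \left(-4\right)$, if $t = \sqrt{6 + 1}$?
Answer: $- \frac{81}{2} - 36 \sqrt{7} \approx -135.75$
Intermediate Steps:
$t = \sqrt{7} \approx 2.6458$
$\left(- \frac{18}{-16} + t\right) 9 \left(-4\right) = \left(- \frac{18}{-16} + \sqrt{7}\right) 9 \left(-4\right) = \left(\left(-18\right) \left(- \frac{1}{16}\right) + \sqrt{7}\right) 9 \left(-4\right) = \left(\frac{9}{8} + \sqrt{7}\right) 9 \left(-4\right) = \left(\frac{81}{8} + 9 \sqrt{7}\right) \left(-4\right) = - \frac{81}{2} - 36 \sqrt{7}$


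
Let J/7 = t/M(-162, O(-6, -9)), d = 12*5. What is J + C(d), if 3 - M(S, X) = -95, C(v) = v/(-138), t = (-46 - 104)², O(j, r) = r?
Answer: 258680/161 ≈ 1606.7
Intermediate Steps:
d = 60
t = 22500 (t = (-150)² = 22500)
C(v) = -v/138 (C(v) = v*(-1/138) = -v/138)
M(S, X) = 98 (M(S, X) = 3 - 1*(-95) = 3 + 95 = 98)
J = 11250/7 (J = 7*(22500/98) = 7*(22500*(1/98)) = 7*(11250/49) = 11250/7 ≈ 1607.1)
J + C(d) = 11250/7 - 1/138*60 = 11250/7 - 10/23 = 258680/161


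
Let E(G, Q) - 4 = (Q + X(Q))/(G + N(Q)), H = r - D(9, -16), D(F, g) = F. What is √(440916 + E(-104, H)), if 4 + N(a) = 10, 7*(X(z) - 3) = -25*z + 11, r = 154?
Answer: √1058657943/49 ≈ 664.02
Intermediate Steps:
X(z) = 32/7 - 25*z/7 (X(z) = 3 + (-25*z + 11)/7 = 3 + (11 - 25*z)/7 = 3 + (11/7 - 25*z/7) = 32/7 - 25*z/7)
N(a) = 6 (N(a) = -4 + 10 = 6)
H = 145 (H = 154 - 1*9 = 154 - 9 = 145)
E(G, Q) = 4 + (32/7 - 18*Q/7)/(6 + G) (E(G, Q) = 4 + (Q + (32/7 - 25*Q/7))/(G + 6) = 4 + (32/7 - 18*Q/7)/(6 + G))
√(440916 + E(-104, H)) = √(440916 + 2*(100 - 9*145 + 14*(-104))/(7*(6 - 104))) = √(440916 + (2/7)*(100 - 1305 - 1456)/(-98)) = √(440916 + (2/7)*(-1/98)*(-2661)) = √(440916 + 2661/343) = √(151236849/343) = √1058657943/49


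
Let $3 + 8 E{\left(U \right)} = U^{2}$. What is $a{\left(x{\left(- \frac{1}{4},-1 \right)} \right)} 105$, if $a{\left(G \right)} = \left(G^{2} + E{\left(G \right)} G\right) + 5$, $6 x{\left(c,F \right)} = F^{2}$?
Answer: $\frac{300335}{576} \approx 521.42$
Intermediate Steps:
$x{\left(c,F \right)} = \frac{F^{2}}{6}$
$E{\left(U \right)} = - \frac{3}{8} + \frac{U^{2}}{8}$
$a{\left(G \right)} = 5 + G^{2} + G \left(- \frac{3}{8} + \frac{G^{2}}{8}\right)$ ($a{\left(G \right)} = \left(G^{2} + \left(- \frac{3}{8} + \frac{G^{2}}{8}\right) G\right) + 5 = \left(G^{2} + G \left(- \frac{3}{8} + \frac{G^{2}}{8}\right)\right) + 5 = 5 + G^{2} + G \left(- \frac{3}{8} + \frac{G^{2}}{8}\right)$)
$a{\left(x{\left(- \frac{1}{4},-1 \right)} \right)} 105 = \left(5 + \left(\frac{\left(-1\right)^{2}}{6}\right)^{2} + \frac{\frac{\left(-1\right)^{2}}{6} \left(-3 + \left(\frac{\left(-1\right)^{2}}{6}\right)^{2}\right)}{8}\right) 105 = \left(5 + \left(\frac{1}{6} \cdot 1\right)^{2} + \frac{\frac{1}{6} \cdot 1 \left(-3 + \left(\frac{1}{6} \cdot 1\right)^{2}\right)}{8}\right) 105 = \left(5 + \left(\frac{1}{6}\right)^{2} + \frac{1}{8} \cdot \frac{1}{6} \left(-3 + \left(\frac{1}{6}\right)^{2}\right)\right) 105 = \left(5 + \frac{1}{36} + \frac{1}{8} \cdot \frac{1}{6} \left(-3 + \frac{1}{36}\right)\right) 105 = \left(5 + \frac{1}{36} + \frac{1}{8} \cdot \frac{1}{6} \left(- \frac{107}{36}\right)\right) 105 = \left(5 + \frac{1}{36} - \frac{107}{1728}\right) 105 = \frac{8581}{1728} \cdot 105 = \frac{300335}{576}$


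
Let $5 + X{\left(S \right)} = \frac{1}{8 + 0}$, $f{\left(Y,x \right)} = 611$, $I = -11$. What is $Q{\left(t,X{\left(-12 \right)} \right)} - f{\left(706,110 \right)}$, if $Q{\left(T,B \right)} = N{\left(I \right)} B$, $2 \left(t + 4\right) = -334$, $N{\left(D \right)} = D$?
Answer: $- \frac{4459}{8} \approx -557.38$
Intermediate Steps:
$X{\left(S \right)} = - \frac{39}{8}$ ($X{\left(S \right)} = -5 + \frac{1}{8 + 0} = -5 + \frac{1}{8} = - \frac{39}{8}$)
$t = -171$ ($t = -4 + \frac{1}{2} \left(-334\right) = -4 - 167 = -171$)
$Q{\left(T,B \right)} = - 11 B$
$Q{\left(t,X{\left(-12 \right)} \right)} - f{\left(706,110 \right)} = \left(-11\right) \left(- \frac{39}{8}\right) - 611 = \frac{429}{8} - 611 = - \frac{4459}{8}$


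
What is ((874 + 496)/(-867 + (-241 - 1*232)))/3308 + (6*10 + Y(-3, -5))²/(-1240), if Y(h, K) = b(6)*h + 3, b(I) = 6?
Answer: -5611223/3435358 ≈ -1.6334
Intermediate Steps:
Y(h, K) = 3 + 6*h (Y(h, K) = 6*h + 3 = 3 + 6*h)
((874 + 496)/(-867 + (-241 - 1*232)))/3308 + (6*10 + Y(-3, -5))²/(-1240) = ((874 + 496)/(-867 + (-241 - 1*232)))/3308 + (6*10 + (3 + 6*(-3)))²/(-1240) = (1370/(-867 + (-241 - 232)))*(1/3308) + (60 + (3 - 18))²*(-1/1240) = (1370/(-867 - 473))*(1/3308) + (60 - 15)²*(-1/1240) = (1370/(-1340))*(1/3308) + 45²*(-1/1240) = (1370*(-1/1340))*(1/3308) + 2025*(-1/1240) = -137/134*1/3308 - 405/248 = -137/443272 - 405/248 = -5611223/3435358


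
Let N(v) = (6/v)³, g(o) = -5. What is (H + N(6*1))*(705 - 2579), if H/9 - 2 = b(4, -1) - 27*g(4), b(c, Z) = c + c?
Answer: -2447444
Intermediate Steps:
b(c, Z) = 2*c
N(v) = 216/v³
H = 1305 (H = 18 + 9*(2*4 - 27*(-5)) = 18 + 9*(8 + 135) = 18 + 9*143 = 18 + 1287 = 1305)
(H + N(6*1))*(705 - 2579) = (1305 + 216/(6*1)³)*(705 - 2579) = (1305 + 216/6³)*(-1874) = (1305 + 216*(1/216))*(-1874) = (1305 + 1)*(-1874) = 1306*(-1874) = -2447444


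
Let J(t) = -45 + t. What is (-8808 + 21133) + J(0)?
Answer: 12280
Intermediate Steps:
(-8808 + 21133) + J(0) = (-8808 + 21133) + (-45 + 0) = 12325 - 45 = 12280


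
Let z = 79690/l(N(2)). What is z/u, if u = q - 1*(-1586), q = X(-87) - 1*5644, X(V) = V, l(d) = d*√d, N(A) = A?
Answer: -7969*√2/1658 ≈ -6.7973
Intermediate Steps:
l(d) = d^(3/2)
q = -5731 (q = -87 - 1*5644 = -87 - 5644 = -5731)
u = -4145 (u = -5731 - 1*(-1586) = -5731 + 1586 = -4145)
z = 39845*√2/2 (z = 79690/(2^(3/2)) = 79690/((2*√2)) = 79690*(√2/4) = 39845*√2/2 ≈ 28175.)
z/u = (39845*√2/2)/(-4145) = (39845*√2/2)*(-1/4145) = -7969*√2/1658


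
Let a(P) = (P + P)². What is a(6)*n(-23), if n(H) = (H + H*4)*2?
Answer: -33120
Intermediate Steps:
a(P) = 4*P² (a(P) = (2*P)² = 4*P²)
n(H) = 10*H (n(H) = (H + 4*H)*2 = (5*H)*2 = 10*H)
a(6)*n(-23) = (4*6²)*(10*(-23)) = (4*36)*(-230) = 144*(-230) = -33120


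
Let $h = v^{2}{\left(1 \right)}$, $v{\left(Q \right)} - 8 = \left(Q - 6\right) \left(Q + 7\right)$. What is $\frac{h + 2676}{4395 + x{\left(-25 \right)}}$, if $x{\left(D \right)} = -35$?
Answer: $\frac{185}{218} \approx 0.84862$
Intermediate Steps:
$v{\left(Q \right)} = 8 + \left(-6 + Q\right) \left(7 + Q\right)$ ($v{\left(Q \right)} = 8 + \left(Q - 6\right) \left(Q + 7\right) = 8 + \left(-6 + Q\right) \left(7 + Q\right)$)
$h = 1024$ ($h = \left(-34 + 1 + 1^{2}\right)^{2} = \left(-34 + 1 + 1\right)^{2} = \left(-32\right)^{2} = 1024$)
$\frac{h + 2676}{4395 + x{\left(-25 \right)}} = \frac{1024 + 2676}{4395 - 35} = \frac{3700}{4360} = 3700 \cdot \frac{1}{4360} = \frac{185}{218}$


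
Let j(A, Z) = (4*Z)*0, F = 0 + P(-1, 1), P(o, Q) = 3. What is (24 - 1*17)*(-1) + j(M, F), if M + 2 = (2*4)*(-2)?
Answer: -7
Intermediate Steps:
M = -18 (M = -2 + (2*4)*(-2) = -2 + 8*(-2) = -2 - 16 = -18)
F = 3 (F = 0 + 3 = 3)
j(A, Z) = 0
(24 - 1*17)*(-1) + j(M, F) = (24 - 1*17)*(-1) + 0 = (24 - 17)*(-1) + 0 = 7*(-1) + 0 = -7 + 0 = -7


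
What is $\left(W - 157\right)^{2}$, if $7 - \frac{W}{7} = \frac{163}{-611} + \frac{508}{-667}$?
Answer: $\frac{1687585543334289}{166086406369} \approx 10161.0$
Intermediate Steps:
$W = \frac{22903076}{407537}$ ($W = 49 - 7 \left(\frac{163}{-611} + \frac{508}{-667}\right) = 49 - 7 \left(163 \left(- \frac{1}{611}\right) + 508 \left(- \frac{1}{667}\right)\right) = 49 - 7 \left(- \frac{163}{611} - \frac{508}{667}\right) = 49 - - \frac{2933763}{407537} = 49 + \frac{2933763}{407537} = \frac{22903076}{407537} \approx 56.199$)
$\left(W - 157\right)^{2} = \left(\frac{22903076}{407537} - 157\right)^{2} = \left(- \frac{41080233}{407537}\right)^{2} = \frac{1687585543334289}{166086406369}$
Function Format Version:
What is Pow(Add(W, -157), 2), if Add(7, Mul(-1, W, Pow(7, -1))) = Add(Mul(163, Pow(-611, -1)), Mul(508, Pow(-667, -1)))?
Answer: Rational(1687585543334289, 166086406369) ≈ 10161.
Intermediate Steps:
W = Rational(22903076, 407537) (W = Add(49, Mul(-7, Add(Mul(163, Pow(-611, -1)), Mul(508, Pow(-667, -1))))) = Add(49, Mul(-7, Add(Mul(163, Rational(-1, 611)), Mul(508, Rational(-1, 667))))) = Add(49, Mul(-7, Add(Rational(-163, 611), Rational(-508, 667)))) = Add(49, Mul(-7, Rational(-419109, 407537))) = Add(49, Rational(2933763, 407537)) = Rational(22903076, 407537) ≈ 56.199)
Pow(Add(W, -157), 2) = Pow(Add(Rational(22903076, 407537), -157), 2) = Pow(Rational(-41080233, 407537), 2) = Rational(1687585543334289, 166086406369)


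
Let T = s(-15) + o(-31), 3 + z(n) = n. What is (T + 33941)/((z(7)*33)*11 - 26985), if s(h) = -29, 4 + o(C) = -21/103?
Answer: -3492503/2629899 ≈ -1.3280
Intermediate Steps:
o(C) = -433/103 (o(C) = -4 - 21/103 = -433/103)
z(n) = -3 + n
T = -3420/103 (T = -29 - 433/103 = -3420/103 ≈ -33.204)
(T + 33941)/((z(7)*33)*11 - 26985) = (-3420/103 + 33941)/(((-3 + 7)*33)*11 - 26985) = 3492503/(103*((4*33)*11 - 26985)) = 3492503/(103*(132*11 - 26985)) = 3492503/(103*(1452 - 26985)) = (3492503/103)/(-25533) = (3492503/103)*(-1/25533) = -3492503/2629899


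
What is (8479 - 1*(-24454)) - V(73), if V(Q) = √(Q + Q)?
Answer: 32933 - √146 ≈ 32921.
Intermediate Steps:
V(Q) = √2*√Q (V(Q) = √(2*Q) = √2*√Q)
(8479 - 1*(-24454)) - V(73) = (8479 - 1*(-24454)) - √2*√73 = (8479 + 24454) - √146 = 32933 - √146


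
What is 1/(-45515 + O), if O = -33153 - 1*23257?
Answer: -1/101925 ≈ -9.8111e-6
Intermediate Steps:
O = -56410 (O = -33153 - 23257 = -56410)
1/(-45515 + O) = 1/(-45515 - 56410) = 1/(-101925) = -1/101925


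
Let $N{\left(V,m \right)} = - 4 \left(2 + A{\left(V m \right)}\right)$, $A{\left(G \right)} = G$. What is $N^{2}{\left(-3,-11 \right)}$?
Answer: $19600$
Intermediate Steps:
$N{\left(V,m \right)} = -8 - 4 V m$ ($N{\left(V,m \right)} = - 4 \left(2 + V m\right) = -8 - 4 V m$)
$N^{2}{\left(-3,-11 \right)} = \left(-8 - \left(-12\right) \left(-11\right)\right)^{2} = \left(-8 - 132\right)^{2} = \left(-140\right)^{2} = 19600$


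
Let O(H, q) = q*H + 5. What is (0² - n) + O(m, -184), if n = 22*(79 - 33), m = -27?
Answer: 3961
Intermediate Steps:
n = 1012 (n = 22*46 = 1012)
O(H, q) = 5 + H*q (O(H, q) = H*q + 5 = 5 + H*q)
(0² - n) + O(m, -184) = (0² - 1*1012) + (5 - 27*(-184)) = (0 - 1012) + (5 + 4968) = -1012 + 4973 = 3961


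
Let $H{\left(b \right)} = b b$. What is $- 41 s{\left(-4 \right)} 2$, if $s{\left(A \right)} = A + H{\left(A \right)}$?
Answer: $-984$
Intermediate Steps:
$H{\left(b \right)} = b^{2}$
$s{\left(A \right)} = A + A^{2}$
$- 41 s{\left(-4 \right)} 2 = - 41 \left(- 4 \left(1 - 4\right)\right) 2 = - 41 \left(\left(-4\right) \left(-3\right)\right) 2 = \left(-41\right) 12 \cdot 2 = \left(-492\right) 2 = -984$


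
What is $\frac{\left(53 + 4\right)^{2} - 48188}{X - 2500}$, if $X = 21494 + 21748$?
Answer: $- \frac{44939}{40742} \approx -1.103$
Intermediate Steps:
$X = 43242$
$\frac{\left(53 + 4\right)^{2} - 48188}{X - 2500} = \frac{\left(53 + 4\right)^{2} - 48188}{43242 - 2500} = \frac{57^{2} - 48188}{40742} = \left(3249 - 48188\right) \frac{1}{40742} = \left(-44939\right) \frac{1}{40742} = - \frac{44939}{40742}$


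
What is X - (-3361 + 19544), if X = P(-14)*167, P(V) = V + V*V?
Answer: 14211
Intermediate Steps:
P(V) = V + V**2
X = 30394 (X = -14*(1 - 14)*167 = -14*(-13)*167 = 182*167 = 30394)
X - (-3361 + 19544) = 30394 - (-3361 + 19544) = 30394 - 1*16183 = 30394 - 16183 = 14211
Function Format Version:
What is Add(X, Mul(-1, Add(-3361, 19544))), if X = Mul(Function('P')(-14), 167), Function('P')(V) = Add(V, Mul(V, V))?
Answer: 14211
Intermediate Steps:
Function('P')(V) = Add(V, Pow(V, 2))
X = 30394 (X = Mul(Mul(-14, Add(1, -14)), 167) = Mul(Mul(-14, -13), 167) = Mul(182, 167) = 30394)
Add(X, Mul(-1, Add(-3361, 19544))) = Add(30394, Mul(-1, Add(-3361, 19544))) = Add(30394, Mul(-1, 16183)) = Add(30394, -16183) = 14211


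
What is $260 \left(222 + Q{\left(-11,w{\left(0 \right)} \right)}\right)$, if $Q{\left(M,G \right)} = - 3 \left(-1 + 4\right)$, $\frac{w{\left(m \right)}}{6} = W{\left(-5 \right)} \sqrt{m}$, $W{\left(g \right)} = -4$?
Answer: $55380$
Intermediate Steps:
$w{\left(m \right)} = - 24 \sqrt{m}$ ($w{\left(m \right)} = 6 \left(- 4 \sqrt{m}\right) = - 24 \sqrt{m}$)
$Q{\left(M,G \right)} = -9$ ($Q{\left(M,G \right)} = \left(-3\right) 3 = -9$)
$260 \left(222 + Q{\left(-11,w{\left(0 \right)} \right)}\right) = 260 \left(222 - 9\right) = 260 \cdot 213 = 55380$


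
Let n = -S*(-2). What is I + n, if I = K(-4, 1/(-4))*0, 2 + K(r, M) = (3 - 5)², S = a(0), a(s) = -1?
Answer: -2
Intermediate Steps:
S = -1
K(r, M) = 2 (K(r, M) = -2 + (3 - 5)² = -2 + (-2)² = -2 + 4 = 2)
I = 0 (I = 2*0 = 0)
n = -2 (n = -1*(-1)*(-2) = 1*(-2) = -2)
I + n = 0 - 2 = -2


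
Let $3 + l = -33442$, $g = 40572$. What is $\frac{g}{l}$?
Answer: $- \frac{40572}{33445} \approx -1.2131$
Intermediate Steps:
$l = -33445$ ($l = -3 - 33442 = -33445$)
$\frac{g}{l} = \frac{40572}{-33445} = 40572 \left(- \frac{1}{33445}\right) = - \frac{40572}{33445}$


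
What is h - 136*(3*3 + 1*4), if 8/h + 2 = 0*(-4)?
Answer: -1772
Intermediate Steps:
h = -4 (h = 8/(-2 + 0*(-4)) = 8/(-2 + 0) = 8/(-2) = 8*(-½) = -4)
h - 136*(3*3 + 1*4) = -4 - 136*(3*3 + 1*4) = -4 - 136*(9 + 4) = -4 - 136*13 = -4 - 1768 = -1772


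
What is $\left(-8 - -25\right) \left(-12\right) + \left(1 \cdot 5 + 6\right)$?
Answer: $-193$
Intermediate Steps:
$\left(-8 - -25\right) \left(-12\right) + \left(1 \cdot 5 + 6\right) = \left(-8 + 25\right) \left(-12\right) + \left(5 + 6\right) = 17 \left(-12\right) + 11 = -204 + 11 = -193$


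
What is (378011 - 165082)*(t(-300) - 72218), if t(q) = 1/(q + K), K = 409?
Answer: -1676126197969/109 ≈ -1.5377e+10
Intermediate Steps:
t(q) = 1/(409 + q) (t(q) = 1/(q + 409) = 1/(409 + q))
(378011 - 165082)*(t(-300) - 72218) = (378011 - 165082)*(1/(409 - 300) - 72218) = 212929*(1/109 - 72218) = 212929*(-7871761/109) = -1676126197969/109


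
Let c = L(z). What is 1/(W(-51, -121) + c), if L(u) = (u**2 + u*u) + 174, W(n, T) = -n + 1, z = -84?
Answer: 1/14338 ≈ 6.9745e-5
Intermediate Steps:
W(n, T) = 1 - n
L(u) = 174 + 2*u**2 (L(u) = (u**2 + u**2) + 174 = 2*u**2 + 174 = 174 + 2*u**2)
c = 14286 (c = 174 + 2*(-84)**2 = 174 + 2*7056 = 174 + 14112 = 14286)
1/(W(-51, -121) + c) = 1/((1 - 1*(-51)) + 14286) = 1/((1 + 51) + 14286) = 1/(52 + 14286) = 1/14338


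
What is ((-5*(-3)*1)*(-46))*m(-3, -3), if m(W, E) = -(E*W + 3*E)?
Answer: 0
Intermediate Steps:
m(W, E) = -3*E - E*W (m(W, E) = -(3*E + E*W) = -3*E - E*W)
((-5*(-3)*1)*(-46))*m(-3, -3) = ((-5*(-3)*1)*(-46))*(-1*(-3)*(3 - 3)) = ((15*1)*(-46))*(-1*(-3)*0) = (15*(-46))*0 = -690*0 = 0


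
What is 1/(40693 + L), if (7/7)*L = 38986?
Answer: 1/79679 ≈ 1.2550e-5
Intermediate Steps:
L = 38986
1/(40693 + L) = 1/(40693 + 38986) = 1/79679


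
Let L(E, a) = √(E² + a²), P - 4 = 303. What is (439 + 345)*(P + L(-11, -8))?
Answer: 240688 + 784*√185 ≈ 2.5135e+5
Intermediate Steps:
P = 307 (P = 4 + 303 = 307)
(439 + 345)*(P + L(-11, -8)) = (439 + 345)*(307 + √((-11)² + (-8)²)) = 784*(307 + √(121 + 64)) = 784*(307 + √185) = 240688 + 784*√185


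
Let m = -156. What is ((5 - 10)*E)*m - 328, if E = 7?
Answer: 5132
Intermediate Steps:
((5 - 10)*E)*m - 328 = ((5 - 10)*7)*(-156) - 328 = -5*7*(-156) - 328 = -35*(-156) - 328 = 5460 - 328 = 5132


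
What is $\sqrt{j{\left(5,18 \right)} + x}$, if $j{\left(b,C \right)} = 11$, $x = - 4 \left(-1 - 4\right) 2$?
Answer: $\sqrt{51} \approx 7.1414$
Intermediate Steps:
$x = 40$ ($x = - 4 \left(-1 - 4\right) 2 = \left(-4\right) \left(-5\right) 2 = 20 \cdot 2 = 40$)
$\sqrt{j{\left(5,18 \right)} + x} = \sqrt{11 + 40} = \sqrt{51}$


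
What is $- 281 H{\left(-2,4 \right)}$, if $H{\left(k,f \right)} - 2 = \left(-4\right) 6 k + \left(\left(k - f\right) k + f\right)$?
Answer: $-18546$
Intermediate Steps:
$H{\left(k,f \right)} = 2 + f - 24 k + k \left(k - f\right)$ ($H{\left(k,f \right)} = 2 + \left(\left(-4\right) 6 k + \left(\left(k - f\right) k + f\right)\right) = 2 - \left(- f + 24 k - k \left(k - f\right)\right) = 2 + \left(f - 24 k + k \left(k - f\right)\right) = 2 + f - 24 k + k \left(k - f\right)$)
$- 281 H{\left(-2,4 \right)} = - 281 \left(2 + 4 + \left(-2\right)^{2} - -48 - 4 \left(-2\right)\right) = - 281 \left(2 + 4 + 4 + 48 + 8\right) = \left(-281\right) 66 = -18546$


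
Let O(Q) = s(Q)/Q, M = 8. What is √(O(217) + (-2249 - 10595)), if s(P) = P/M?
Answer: I*√205502/4 ≈ 113.33*I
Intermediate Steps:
s(P) = P/8
O(Q) = ⅛ (O(Q) = (Q/8)/Q = ⅛)
√(O(217) + (-2249 - 10595)) = √(⅛ + (-2249 - 10595)) = √(⅛ - 12844) = √(-102751/8) = I*√205502/4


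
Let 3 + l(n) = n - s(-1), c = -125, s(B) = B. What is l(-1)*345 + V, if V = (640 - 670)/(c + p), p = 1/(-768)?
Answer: -99337995/96001 ≈ -1034.8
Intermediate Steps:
p = -1/768 ≈ -0.0013021
V = 23040/96001 (V = (640 - 670)/(-125 - 1/768) = -30/(-96001/768) = -30*(-768/96001) = 23040/96001 ≈ 0.24000)
l(n) = -2 + n (l(n) = -3 + (n - 1*(-1)) = -3 + (n + 1) = -3 + (1 + n) = -2 + n)
l(-1)*345 + V = (-2 - 1)*345 + 23040/96001 = -3*345 + 23040/96001 = -1035 + 23040/96001 = -99337995/96001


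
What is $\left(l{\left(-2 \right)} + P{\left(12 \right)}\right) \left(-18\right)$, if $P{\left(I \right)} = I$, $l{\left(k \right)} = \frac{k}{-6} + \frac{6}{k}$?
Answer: $-168$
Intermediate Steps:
$l{\left(k \right)} = \frac{6}{k} - \frac{k}{6}$ ($l{\left(k \right)} = k \left(- \frac{1}{6}\right) + \frac{6}{k} = - \frac{k}{6} + \frac{6}{k} = \frac{6}{k} - \frac{k}{6}$)
$\left(l{\left(-2 \right)} + P{\left(12 \right)}\right) \left(-18\right) = \left(\left(\frac{6}{-2} - - \frac{1}{3}\right) + 12\right) \left(-18\right) = \left(\left(6 \left(- \frac{1}{2}\right) + \frac{1}{3}\right) + 12\right) \left(-18\right) = \left(\left(-3 + \frac{1}{3}\right) + 12\right) \left(-18\right) = \left(- \frac{8}{3} + 12\right) \left(-18\right) = \frac{28}{3} \left(-18\right) = -168$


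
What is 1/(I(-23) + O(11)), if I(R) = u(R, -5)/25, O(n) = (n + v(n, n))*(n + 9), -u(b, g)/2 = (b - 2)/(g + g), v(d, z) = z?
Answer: 5/2199 ≈ 0.0022738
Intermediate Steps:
u(b, g) = -(-2 + b)/g (u(b, g) = -2*(b - 2)/(g + g) = -2*(-2 + b)/(2*g) = -2*(-2 + b)*1/(2*g) = -(-2 + b)/g)
O(n) = 2*n*(9 + n) (O(n) = (n + n)*(n + 9) = (2*n)*(9 + n) = 2*n*(9 + n))
I(R) = -2/125 + R/125 (I(R) = ((2 - R)/(-5))/25 = -(2 - R)/5*(1/25) = (-2/5 + R/5)*(1/25) = -2/125 + R/125)
1/(I(-23) + O(11)) = 1/((-2/125 + (1/125)*(-23)) + 2*11*(9 + 11)) = 1/((-2/125 - 23/125) + 2*11*20) = 1/(-1/5 + 440) = 1/(2199/5) = 5/2199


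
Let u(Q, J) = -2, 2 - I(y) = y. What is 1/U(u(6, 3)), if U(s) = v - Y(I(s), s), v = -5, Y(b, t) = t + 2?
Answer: -⅕ ≈ -0.20000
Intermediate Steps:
I(y) = 2 - y
Y(b, t) = 2 + t
U(s) = -7 - s (U(s) = -5 - (2 + s) = -5 + (-2 - s) = -7 - s)
1/U(u(6, 3)) = 1/(-7 - 1*(-2)) = 1/(-7 + 2) = 1/(-5) = -⅕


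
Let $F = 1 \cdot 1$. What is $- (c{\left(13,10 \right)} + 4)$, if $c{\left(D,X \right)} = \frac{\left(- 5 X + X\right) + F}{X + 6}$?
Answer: $- \frac{25}{16} \approx -1.5625$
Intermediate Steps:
$F = 1$
$c{\left(D,X \right)} = \frac{1 - 4 X}{6 + X}$ ($c{\left(D,X \right)} = \frac{\left(- 5 X + X\right) + 1}{X + 6} = \frac{- 4 X + 1}{6 + X} = \frac{1 - 4 X}{6 + X}$)
$- (c{\left(13,10 \right)} + 4) = - (\frac{1 - 40}{6 + 10} + 4) = - (\frac{1 - 40}{16} + 4) = - (\frac{1}{16} \left(-39\right) + 4) = - (- \frac{39}{16} + 4) = \left(-1\right) \frac{25}{16} = - \frac{25}{16}$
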